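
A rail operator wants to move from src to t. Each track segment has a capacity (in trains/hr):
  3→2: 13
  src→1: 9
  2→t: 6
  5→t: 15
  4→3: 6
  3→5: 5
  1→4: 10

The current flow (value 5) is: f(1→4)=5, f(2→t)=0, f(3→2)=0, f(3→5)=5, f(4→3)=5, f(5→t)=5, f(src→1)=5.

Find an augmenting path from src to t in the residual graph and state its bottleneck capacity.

Residual along src→1→4→3→2→t: src→1: 4, 1→4: 5, 4→3: 1, 3→2: 13, 2→t: 6.
Bottleneck = min = 1.

src→1→4→3→2→t, bottleneck 1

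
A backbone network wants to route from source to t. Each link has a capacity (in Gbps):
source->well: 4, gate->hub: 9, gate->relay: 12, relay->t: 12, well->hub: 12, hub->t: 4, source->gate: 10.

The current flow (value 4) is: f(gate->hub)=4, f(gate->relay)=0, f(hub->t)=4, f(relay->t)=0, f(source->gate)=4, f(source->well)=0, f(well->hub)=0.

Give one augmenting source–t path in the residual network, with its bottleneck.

source->gate->relay->t, bottleneck 6

Residual along source->gate->relay->t: source->gate: 6, gate->relay: 12, relay->t: 12.
Bottleneck = min = 6.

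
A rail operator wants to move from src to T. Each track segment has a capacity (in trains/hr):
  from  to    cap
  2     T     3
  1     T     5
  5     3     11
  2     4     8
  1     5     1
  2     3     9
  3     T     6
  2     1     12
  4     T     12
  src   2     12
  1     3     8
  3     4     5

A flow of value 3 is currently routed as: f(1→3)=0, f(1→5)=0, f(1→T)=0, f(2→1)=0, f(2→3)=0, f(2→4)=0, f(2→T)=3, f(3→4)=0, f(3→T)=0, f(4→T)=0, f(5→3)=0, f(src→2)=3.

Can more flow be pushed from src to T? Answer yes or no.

Residual path src→2→1→T has bottleneck 5 > 0.
Pushing 5 along it raises the flow to 8, so the given flow is not maximum.

Yes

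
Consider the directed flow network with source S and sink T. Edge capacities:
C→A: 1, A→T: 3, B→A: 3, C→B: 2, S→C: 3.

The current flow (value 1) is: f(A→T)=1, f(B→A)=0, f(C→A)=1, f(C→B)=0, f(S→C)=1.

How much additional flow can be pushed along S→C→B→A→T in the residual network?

Residual capacities along the path: S→C: 2, C→B: 2, B→A: 3, A→T: 2.
Minimum is 2.

2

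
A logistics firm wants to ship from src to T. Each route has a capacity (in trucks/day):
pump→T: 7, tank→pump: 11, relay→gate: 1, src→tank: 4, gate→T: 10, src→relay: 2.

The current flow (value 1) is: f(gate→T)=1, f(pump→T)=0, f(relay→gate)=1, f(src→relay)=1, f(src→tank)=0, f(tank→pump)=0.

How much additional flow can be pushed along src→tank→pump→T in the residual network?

4

Residual capacities along the path: src→tank: 4, tank→pump: 11, pump→T: 7.
Minimum is 4.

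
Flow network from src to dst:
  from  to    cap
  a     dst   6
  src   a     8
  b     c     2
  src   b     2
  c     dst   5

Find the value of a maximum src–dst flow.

Augment src->a->dst: bottleneck 6. Total 6.
Augment src->b->c->dst: bottleneck 2. Total 8.
No augmenting path remains in the residual graph.

8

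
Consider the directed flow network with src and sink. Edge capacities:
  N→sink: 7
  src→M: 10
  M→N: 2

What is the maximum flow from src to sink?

Augment src→M→N→sink: bottleneck 2. Total 2.
No augmenting path remains in the residual graph.

2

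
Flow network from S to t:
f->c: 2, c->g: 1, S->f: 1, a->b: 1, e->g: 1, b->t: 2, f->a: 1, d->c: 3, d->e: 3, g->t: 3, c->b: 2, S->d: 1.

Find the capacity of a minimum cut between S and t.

2

Max flow = 2 (via 2 augmenting paths).
In the residual at optimum, the set reachable from S is {S}.
Cut edges: S->d (cap 1), S->f (cap 1). Sum = 2.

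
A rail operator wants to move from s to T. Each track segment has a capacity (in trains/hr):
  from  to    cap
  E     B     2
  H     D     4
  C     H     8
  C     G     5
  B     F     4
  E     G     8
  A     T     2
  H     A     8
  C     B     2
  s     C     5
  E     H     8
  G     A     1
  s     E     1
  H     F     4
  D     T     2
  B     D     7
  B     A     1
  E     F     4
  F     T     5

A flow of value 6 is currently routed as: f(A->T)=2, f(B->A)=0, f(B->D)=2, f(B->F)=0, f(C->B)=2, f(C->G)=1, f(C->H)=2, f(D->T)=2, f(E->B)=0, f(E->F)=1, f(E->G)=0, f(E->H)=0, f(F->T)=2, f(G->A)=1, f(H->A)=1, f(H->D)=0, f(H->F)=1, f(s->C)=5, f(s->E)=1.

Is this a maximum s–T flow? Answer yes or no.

Residual reachable from s: {s}; T is not reachable.
Saturated cut: s->E, s->C with total capacity 6 = current flow value. Flow is maximum.

Yes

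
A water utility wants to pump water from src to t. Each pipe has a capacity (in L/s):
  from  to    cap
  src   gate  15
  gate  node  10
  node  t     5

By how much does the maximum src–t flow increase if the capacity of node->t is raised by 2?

Original max flow = 5.
After raising cap(node->t), augmenting paths through that edge carry 2 more units.
New max flow = 7. Increase = 2.

2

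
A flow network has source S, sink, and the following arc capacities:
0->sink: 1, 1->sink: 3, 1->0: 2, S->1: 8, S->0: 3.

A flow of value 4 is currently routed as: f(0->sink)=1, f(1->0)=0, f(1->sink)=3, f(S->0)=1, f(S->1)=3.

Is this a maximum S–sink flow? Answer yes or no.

Residual reachable from S: {0, 1, S}; sink is not reachable.
Saturated cut: 1->sink, 0->sink with total capacity 4 = current flow value. Flow is maximum.

Yes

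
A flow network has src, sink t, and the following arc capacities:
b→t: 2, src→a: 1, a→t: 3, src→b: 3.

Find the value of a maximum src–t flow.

3

Augment src→a→t: bottleneck 1. Total 1.
Augment src→b→t: bottleneck 2. Total 3.
No augmenting path remains in the residual graph.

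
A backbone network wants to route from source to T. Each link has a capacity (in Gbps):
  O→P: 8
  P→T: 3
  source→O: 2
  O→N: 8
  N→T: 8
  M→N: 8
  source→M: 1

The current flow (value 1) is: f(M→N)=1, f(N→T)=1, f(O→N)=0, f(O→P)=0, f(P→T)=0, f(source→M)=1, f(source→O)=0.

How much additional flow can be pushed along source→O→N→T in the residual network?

Residual capacities along the path: source→O: 2, O→N: 8, N→T: 7.
Minimum is 2.

2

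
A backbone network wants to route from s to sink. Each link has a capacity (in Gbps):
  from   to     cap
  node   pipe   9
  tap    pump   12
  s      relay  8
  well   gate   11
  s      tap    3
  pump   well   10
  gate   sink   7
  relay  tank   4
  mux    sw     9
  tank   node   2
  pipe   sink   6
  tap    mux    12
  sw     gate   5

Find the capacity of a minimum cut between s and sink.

5

Max flow = 5 (via 2 augmenting paths).
In the residual at optimum, the set reachable from s is {relay, s, tank}.
Cut edges: tank→node (cap 2), s→tap (cap 3). Sum = 5.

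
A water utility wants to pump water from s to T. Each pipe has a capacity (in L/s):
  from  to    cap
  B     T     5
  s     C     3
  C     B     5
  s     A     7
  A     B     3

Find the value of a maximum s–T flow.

Augment s→A→B→T: bottleneck 3. Total 3.
Augment s→C→B→T: bottleneck 2. Total 5.
No augmenting path remains in the residual graph.

5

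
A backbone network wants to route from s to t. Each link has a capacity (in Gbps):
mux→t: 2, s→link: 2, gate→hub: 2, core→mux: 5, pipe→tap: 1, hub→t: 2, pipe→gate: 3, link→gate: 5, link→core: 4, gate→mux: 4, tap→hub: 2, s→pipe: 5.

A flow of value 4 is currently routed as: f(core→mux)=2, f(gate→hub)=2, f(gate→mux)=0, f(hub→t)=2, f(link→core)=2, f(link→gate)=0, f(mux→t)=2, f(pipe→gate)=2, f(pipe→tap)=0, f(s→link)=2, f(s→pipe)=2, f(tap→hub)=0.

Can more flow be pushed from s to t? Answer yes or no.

Residual reachable from s: {core, gate, hub, link, mux, pipe, s, tap}; t is not reachable.
Saturated cut: mux→t, hub→t with total capacity 4 = current flow value. Flow is maximum.

No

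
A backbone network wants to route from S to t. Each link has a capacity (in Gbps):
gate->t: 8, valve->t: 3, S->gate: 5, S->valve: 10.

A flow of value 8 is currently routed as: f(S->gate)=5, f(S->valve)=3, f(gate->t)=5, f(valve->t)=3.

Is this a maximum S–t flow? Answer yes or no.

Residual reachable from S: {S, valve}; t is not reachable.
Saturated cut: S->gate, valve->t with total capacity 8 = current flow value. Flow is maximum.

Yes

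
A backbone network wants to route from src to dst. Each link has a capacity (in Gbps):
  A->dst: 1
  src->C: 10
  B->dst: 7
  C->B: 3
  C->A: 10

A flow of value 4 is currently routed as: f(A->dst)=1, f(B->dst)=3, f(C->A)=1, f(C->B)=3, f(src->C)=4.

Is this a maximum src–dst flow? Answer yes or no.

Residual reachable from src: {A, C, src}; dst is not reachable.
Saturated cut: C->B, A->dst with total capacity 4 = current flow value. Flow is maximum.

Yes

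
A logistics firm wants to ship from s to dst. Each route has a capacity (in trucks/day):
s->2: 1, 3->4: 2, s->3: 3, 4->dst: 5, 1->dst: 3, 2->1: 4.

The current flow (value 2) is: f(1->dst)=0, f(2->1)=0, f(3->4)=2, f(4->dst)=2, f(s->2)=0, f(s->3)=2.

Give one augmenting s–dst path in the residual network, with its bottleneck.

s->2->1->dst, bottleneck 1

Residual along s->2->1->dst: s->2: 1, 2->1: 4, 1->dst: 3.
Bottleneck = min = 1.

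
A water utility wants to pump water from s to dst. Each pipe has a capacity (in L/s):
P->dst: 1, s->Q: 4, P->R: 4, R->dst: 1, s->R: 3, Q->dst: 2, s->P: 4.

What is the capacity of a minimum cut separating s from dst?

4

Max flow = 4 (via 3 augmenting paths).
In the residual at optimum, the set reachable from s is {P, Q, R, s}.
Cut edges: P->dst (cap 1), R->dst (cap 1), Q->dst (cap 2). Sum = 4.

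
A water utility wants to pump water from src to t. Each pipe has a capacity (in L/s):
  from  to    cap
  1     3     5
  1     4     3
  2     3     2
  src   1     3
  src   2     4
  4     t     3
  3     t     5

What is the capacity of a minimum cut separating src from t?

5

Max flow = 5 (via 2 augmenting paths).
In the residual at optimum, the set reachable from src is {2, src}.
Cut edges: src->1 (cap 3), 2->3 (cap 2). Sum = 5.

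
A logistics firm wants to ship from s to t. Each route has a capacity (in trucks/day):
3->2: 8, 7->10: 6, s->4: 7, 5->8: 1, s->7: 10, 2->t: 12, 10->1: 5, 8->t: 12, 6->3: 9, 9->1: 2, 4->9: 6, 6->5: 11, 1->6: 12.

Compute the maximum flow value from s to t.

7

Augment s->4->9->1->6->5->8->t: bottleneck 1. Total 1.
Augment s->4->9->1->6->3->2->t: bottleneck 1. Total 2.
Augment s->7->10->1->6->3->2->t: bottleneck 5. Total 7.
No augmenting path remains in the residual graph.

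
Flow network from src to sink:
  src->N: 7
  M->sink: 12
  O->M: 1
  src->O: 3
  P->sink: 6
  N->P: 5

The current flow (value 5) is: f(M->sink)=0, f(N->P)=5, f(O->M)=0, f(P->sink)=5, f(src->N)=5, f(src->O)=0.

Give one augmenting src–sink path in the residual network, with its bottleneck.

src->O->M->sink, bottleneck 1

Residual along src->O->M->sink: src->O: 3, O->M: 1, M->sink: 12.
Bottleneck = min = 1.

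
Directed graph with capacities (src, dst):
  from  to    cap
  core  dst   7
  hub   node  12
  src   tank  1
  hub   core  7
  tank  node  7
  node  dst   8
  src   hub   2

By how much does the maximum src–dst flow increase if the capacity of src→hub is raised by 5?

5

Original max flow = 3.
After raising cap(src→hub), augmenting paths through that edge carry 5 more units.
New max flow = 8. Increase = 5.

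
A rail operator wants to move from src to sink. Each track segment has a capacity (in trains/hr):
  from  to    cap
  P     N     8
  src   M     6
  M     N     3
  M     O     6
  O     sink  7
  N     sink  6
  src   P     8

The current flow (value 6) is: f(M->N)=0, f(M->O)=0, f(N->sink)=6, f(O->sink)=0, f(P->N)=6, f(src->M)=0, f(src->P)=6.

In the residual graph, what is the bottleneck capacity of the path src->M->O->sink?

6

Residual capacities along the path: src->M: 6, M->O: 6, O->sink: 7.
Minimum is 6.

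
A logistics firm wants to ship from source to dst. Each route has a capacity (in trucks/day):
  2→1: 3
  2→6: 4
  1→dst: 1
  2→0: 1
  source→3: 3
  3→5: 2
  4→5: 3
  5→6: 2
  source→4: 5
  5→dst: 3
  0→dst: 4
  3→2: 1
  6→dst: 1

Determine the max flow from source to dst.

5

Augment source→3→5→dst: bottleneck 2. Total 2.
Augment source→4→5→dst: bottleneck 1. Total 3.
Augment source→3→2→0→dst: bottleneck 1. Total 4.
Augment source→4→5→6→dst: bottleneck 1. Total 5.
No augmenting path remains in the residual graph.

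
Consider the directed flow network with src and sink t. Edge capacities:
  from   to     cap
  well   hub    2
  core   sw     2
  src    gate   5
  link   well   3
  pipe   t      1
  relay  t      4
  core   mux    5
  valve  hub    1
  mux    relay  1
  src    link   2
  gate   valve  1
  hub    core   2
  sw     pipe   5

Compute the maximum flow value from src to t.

Augment src->link->well->hub->core->mux->relay->t: bottleneck 1. Total 1.
Augment src->link->well->hub->core->sw->pipe->t: bottleneck 1. Total 2.
No augmenting path remains in the residual graph.

2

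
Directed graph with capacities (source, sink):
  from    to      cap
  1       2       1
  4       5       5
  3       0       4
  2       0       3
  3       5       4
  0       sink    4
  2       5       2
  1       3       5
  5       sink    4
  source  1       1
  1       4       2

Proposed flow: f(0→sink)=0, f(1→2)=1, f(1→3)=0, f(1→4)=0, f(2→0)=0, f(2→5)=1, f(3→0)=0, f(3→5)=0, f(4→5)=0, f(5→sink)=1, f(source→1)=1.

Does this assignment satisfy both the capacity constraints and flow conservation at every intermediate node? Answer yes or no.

Every edge has 0 ≤ f(e) ≤ cap(e).
At each intermediate node, inflow equals outflow.

Yes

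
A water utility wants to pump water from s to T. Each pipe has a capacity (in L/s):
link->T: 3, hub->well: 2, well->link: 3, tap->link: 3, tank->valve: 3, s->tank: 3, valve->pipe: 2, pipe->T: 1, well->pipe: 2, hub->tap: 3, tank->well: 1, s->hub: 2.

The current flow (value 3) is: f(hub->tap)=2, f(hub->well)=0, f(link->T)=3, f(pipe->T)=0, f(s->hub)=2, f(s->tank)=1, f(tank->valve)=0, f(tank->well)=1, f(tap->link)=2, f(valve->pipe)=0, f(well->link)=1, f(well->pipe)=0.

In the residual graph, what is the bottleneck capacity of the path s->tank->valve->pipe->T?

Residual capacities along the path: s->tank: 2, tank->valve: 3, valve->pipe: 2, pipe->T: 1.
Minimum is 1.

1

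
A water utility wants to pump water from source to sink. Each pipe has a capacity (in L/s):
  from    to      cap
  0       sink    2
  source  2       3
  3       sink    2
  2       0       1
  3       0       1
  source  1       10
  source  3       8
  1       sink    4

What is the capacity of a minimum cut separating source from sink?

8

Max flow = 8 (via 4 augmenting paths).
In the residual at optimum, the set reachable from source is {1, 2, 3, source}.
Cut edges: 2→0 (cap 1), 1→sink (cap 4), 3→0 (cap 1), 3→sink (cap 2). Sum = 8.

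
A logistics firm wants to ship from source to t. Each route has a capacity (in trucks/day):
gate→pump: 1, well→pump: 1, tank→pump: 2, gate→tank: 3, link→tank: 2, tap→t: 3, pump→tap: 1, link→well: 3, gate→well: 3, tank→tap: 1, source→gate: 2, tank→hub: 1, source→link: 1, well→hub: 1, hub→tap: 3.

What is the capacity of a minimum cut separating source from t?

3

Max flow = 3 (via 3 augmenting paths).
In the residual at optimum, the set reachable from source is {source}.
Cut edges: source→gate (cap 2), source→link (cap 1). Sum = 3.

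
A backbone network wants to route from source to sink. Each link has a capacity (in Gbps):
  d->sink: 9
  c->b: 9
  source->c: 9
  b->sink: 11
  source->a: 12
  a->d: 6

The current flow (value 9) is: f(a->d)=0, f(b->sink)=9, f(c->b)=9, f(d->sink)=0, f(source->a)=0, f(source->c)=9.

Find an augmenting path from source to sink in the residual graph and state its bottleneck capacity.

source->a->d->sink, bottleneck 6

Residual along source->a->d->sink: source->a: 12, a->d: 6, d->sink: 9.
Bottleneck = min = 6.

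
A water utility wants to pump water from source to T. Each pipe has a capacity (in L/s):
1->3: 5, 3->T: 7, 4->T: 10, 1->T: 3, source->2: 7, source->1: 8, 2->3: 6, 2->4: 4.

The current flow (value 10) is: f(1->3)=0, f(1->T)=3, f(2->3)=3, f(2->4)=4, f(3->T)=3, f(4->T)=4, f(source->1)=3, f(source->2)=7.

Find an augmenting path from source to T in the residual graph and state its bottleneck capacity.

Residual along source->1->3->T: source->1: 5, 1->3: 5, 3->T: 4.
Bottleneck = min = 4.

source->1->3->T, bottleneck 4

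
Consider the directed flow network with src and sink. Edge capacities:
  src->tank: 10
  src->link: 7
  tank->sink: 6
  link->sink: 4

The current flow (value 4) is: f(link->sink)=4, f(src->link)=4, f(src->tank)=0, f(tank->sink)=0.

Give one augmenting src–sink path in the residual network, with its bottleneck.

Residual along src->tank->sink: src->tank: 10, tank->sink: 6.
Bottleneck = min = 6.

src->tank->sink, bottleneck 6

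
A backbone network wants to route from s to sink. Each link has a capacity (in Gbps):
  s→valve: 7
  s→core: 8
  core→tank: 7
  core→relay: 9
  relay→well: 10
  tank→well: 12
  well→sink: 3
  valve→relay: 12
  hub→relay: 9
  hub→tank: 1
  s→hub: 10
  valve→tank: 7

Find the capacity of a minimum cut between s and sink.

3

Max flow = 3 (via 1 augmenting path).
In the residual at optimum, the set reachable from s is {core, hub, relay, s, tank, valve, well}.
Cut edges: well→sink (cap 3). Sum = 3.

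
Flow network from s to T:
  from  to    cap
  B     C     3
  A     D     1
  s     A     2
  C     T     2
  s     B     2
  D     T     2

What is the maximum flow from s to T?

3

Augment s->B->C->T: bottleneck 2. Total 2.
Augment s->A->D->T: bottleneck 1. Total 3.
No augmenting path remains in the residual graph.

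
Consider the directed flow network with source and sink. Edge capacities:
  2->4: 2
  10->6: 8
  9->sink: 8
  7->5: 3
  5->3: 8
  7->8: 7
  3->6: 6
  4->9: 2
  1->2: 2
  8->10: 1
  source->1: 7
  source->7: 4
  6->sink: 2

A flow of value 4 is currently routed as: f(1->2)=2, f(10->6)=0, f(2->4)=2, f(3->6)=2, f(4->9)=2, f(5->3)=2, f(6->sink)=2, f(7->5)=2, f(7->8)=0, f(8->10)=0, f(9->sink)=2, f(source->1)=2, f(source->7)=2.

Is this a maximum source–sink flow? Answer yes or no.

Residual reachable from source: {1, 10, 3, 5, 6, 7, 8, source}; sink is not reachable.
Saturated cut: 1->2, 6->sink with total capacity 4 = current flow value. Flow is maximum.

Yes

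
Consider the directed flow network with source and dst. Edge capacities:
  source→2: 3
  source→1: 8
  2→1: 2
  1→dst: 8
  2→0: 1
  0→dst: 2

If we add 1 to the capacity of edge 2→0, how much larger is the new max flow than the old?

1

Original max flow = 9.
After raising cap(2→0), augmenting paths through that edge carry 1 more unit.
New max flow = 10. Increase = 1.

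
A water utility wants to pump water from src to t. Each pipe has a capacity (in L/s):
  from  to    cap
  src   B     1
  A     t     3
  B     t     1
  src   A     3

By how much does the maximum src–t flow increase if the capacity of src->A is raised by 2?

0

Original max flow = 4.
Even with extra capacity on src->A, another cut of capacity 4 remains binding.
New max flow = 4. Increase = 0.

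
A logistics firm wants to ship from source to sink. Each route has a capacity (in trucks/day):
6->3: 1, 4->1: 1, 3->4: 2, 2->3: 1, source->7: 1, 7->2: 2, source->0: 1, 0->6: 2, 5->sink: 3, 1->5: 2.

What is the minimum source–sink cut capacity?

Max flow = 1 (via 1 augmenting path).
In the residual at optimum, the set reachable from source is {0, 2, 3, 4, 6, 7, source}.
Cut edges: 4->1 (cap 1). Sum = 1.

1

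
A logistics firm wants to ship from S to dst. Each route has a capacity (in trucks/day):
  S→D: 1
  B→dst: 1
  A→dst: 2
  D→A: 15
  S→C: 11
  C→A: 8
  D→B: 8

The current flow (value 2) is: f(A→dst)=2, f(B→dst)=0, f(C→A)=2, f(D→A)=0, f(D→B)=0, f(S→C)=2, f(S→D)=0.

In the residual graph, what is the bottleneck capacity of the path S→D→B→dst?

Residual capacities along the path: S→D: 1, D→B: 8, B→dst: 1.
Minimum is 1.

1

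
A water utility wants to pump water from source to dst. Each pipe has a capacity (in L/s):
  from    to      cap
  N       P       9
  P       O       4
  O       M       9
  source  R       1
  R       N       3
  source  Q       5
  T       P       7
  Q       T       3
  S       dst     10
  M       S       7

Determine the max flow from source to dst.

4

Augment source→Q→T→P→O→M→S→dst: bottleneck 3. Total 3.
Augment source→R→N→P→O→M→S→dst: bottleneck 1. Total 4.
No augmenting path remains in the residual graph.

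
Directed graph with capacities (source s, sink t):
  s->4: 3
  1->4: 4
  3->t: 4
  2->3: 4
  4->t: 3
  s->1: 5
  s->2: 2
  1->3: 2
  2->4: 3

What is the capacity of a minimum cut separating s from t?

Max flow = 7 (via 3 augmenting paths).
In the residual at optimum, the set reachable from s is {1, 4, s}.
Cut edges: s->2 (cap 2), 1->3 (cap 2), 4->t (cap 3). Sum = 7.

7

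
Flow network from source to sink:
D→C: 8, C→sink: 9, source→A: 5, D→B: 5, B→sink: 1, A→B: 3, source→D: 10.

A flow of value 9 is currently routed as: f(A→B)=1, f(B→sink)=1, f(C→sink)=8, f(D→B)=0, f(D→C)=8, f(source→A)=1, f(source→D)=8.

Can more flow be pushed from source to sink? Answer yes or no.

Residual reachable from source: {A, B, D, source}; sink is not reachable.
Saturated cut: D→C, B→sink with total capacity 9 = current flow value. Flow is maximum.

No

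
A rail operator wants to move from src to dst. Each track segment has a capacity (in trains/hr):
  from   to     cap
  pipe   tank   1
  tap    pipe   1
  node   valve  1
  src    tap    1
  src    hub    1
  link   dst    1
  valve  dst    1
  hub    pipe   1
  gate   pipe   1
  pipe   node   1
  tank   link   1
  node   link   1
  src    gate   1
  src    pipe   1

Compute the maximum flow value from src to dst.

2

Augment src→pipe→node→valve→dst: bottleneck 1. Total 1.
Augment src→hub→pipe→tank→link→dst: bottleneck 1. Total 2.
No augmenting path remains in the residual graph.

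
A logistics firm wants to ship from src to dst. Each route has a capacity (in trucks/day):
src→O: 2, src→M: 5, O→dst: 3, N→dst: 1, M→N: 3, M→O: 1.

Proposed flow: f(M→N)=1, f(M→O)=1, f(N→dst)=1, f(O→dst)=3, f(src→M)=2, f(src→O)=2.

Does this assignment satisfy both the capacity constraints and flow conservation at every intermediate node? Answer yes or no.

Every edge has 0 ≤ f(e) ≤ cap(e).
At each intermediate node, inflow equals outflow.

Yes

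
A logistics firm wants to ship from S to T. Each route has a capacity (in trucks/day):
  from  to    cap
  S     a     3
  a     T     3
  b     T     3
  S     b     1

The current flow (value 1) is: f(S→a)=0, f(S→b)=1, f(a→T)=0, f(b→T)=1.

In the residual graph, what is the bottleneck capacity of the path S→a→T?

3

Residual capacities along the path: S→a: 3, a→T: 3.
Minimum is 3.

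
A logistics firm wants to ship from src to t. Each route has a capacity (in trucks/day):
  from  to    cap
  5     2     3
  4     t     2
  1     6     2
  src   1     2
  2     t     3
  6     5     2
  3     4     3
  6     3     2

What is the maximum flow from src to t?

2

Augment src->1->6->5->2->t: bottleneck 2. Total 2.
No augmenting path remains in the residual graph.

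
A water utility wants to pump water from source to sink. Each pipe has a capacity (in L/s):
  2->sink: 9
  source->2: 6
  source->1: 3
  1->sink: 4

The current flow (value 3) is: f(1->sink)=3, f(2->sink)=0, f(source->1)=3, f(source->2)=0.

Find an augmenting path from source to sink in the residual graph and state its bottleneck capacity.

Residual along source->2->sink: source->2: 6, 2->sink: 9.
Bottleneck = min = 6.

source->2->sink, bottleneck 6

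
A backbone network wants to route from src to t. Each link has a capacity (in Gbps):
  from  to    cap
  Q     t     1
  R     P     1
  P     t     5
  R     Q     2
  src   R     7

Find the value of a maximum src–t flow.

Augment src→R→P→t: bottleneck 1. Total 1.
Augment src→R→Q→t: bottleneck 1. Total 2.
No augmenting path remains in the residual graph.

2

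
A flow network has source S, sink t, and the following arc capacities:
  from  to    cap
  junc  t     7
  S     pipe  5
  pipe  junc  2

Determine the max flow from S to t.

2

Augment S→pipe→junc→t: bottleneck 2. Total 2.
No augmenting path remains in the residual graph.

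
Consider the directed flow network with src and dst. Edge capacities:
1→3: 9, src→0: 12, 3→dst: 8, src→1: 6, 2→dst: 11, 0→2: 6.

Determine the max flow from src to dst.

Augment src→0→2→dst: bottleneck 6. Total 6.
Augment src→1→3→dst: bottleneck 6. Total 12.
No augmenting path remains in the residual graph.

12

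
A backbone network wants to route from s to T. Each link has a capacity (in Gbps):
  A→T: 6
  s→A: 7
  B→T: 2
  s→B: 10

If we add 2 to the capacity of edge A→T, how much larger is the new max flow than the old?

Original max flow = 8.
After raising cap(A→T), augmenting paths through that edge carry 1 more unit.
New max flow = 9. Increase = 1.

1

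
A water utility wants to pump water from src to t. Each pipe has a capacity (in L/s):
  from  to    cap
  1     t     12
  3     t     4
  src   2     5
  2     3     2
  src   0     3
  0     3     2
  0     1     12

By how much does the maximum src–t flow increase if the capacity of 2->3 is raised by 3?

2

Original max flow = 5.
After raising cap(2->3), augmenting paths through that edge carry 2 more units.
New max flow = 7. Increase = 2.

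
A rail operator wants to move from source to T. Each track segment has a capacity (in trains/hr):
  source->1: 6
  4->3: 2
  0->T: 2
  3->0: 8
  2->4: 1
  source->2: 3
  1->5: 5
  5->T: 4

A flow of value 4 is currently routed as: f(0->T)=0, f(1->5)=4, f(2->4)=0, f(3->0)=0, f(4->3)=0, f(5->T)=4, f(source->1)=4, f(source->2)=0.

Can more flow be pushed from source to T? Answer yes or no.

Residual path source->2->4->3->0->T has bottleneck 1 > 0.
Pushing 1 along it raises the flow to 5, so the given flow is not maximum.

Yes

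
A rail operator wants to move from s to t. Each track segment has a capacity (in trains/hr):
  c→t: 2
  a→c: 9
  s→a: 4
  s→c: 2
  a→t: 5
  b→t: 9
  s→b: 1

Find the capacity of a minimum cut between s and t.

7

Max flow = 7 (via 3 augmenting paths).
In the residual at optimum, the set reachable from s is {s}.
Cut edges: s→a (cap 4), s→b (cap 1), s→c (cap 2). Sum = 7.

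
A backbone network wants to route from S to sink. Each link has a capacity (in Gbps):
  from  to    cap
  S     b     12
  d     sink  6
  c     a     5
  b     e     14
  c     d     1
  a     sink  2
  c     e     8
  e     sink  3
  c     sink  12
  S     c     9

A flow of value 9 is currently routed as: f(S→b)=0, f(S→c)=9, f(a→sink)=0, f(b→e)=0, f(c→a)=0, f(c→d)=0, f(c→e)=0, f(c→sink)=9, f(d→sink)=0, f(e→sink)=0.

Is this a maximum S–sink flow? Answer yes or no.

Residual path S→b→e→sink has bottleneck 3 > 0.
Pushing 3 along it raises the flow to 12, so the given flow is not maximum.

No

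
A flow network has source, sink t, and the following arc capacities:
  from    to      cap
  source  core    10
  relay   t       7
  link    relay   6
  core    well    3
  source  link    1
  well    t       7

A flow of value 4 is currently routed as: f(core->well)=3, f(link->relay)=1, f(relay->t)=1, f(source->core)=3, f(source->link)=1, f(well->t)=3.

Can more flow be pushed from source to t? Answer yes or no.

Residual reachable from source: {core, source}; t is not reachable.
Saturated cut: core->well, source->link with total capacity 4 = current flow value. Flow is maximum.

No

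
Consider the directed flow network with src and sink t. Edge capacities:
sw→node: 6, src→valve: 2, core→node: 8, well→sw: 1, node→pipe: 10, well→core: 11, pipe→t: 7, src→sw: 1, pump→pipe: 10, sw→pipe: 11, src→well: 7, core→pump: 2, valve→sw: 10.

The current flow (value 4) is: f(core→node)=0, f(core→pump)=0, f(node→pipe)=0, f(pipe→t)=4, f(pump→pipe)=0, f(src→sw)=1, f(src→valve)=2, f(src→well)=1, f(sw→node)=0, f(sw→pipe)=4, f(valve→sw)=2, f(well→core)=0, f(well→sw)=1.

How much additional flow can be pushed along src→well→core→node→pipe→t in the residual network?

Residual capacities along the path: src→well: 6, well→core: 11, core→node: 8, node→pipe: 10, pipe→t: 3.
Minimum is 3.

3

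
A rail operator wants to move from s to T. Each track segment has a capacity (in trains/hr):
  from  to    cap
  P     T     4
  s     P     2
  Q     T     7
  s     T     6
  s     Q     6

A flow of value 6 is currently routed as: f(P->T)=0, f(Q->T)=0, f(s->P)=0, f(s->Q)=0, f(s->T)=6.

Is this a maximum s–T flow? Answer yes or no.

No

Residual path s->Q->T has bottleneck 6 > 0.
Pushing 6 along it raises the flow to 12, so the given flow is not maximum.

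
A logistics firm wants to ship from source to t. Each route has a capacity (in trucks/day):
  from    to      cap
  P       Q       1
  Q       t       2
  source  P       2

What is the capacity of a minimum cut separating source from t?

1

Max flow = 1 (via 1 augmenting path).
In the residual at optimum, the set reachable from source is {P, source}.
Cut edges: P→Q (cap 1). Sum = 1.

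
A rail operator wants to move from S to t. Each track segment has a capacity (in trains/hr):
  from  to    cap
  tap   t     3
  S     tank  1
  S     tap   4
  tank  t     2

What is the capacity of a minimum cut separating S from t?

Max flow = 4 (via 2 augmenting paths).
In the residual at optimum, the set reachable from S is {S, tap}.
Cut edges: S->tank (cap 1), tap->t (cap 3). Sum = 4.

4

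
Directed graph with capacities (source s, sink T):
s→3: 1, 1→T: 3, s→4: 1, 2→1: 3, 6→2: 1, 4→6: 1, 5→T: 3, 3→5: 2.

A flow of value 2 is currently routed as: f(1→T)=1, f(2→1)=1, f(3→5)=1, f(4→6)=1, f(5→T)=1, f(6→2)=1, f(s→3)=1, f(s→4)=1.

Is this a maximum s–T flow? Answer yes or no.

Yes

Residual reachable from s: {s}; T is not reachable.
Saturated cut: s→4, s→3 with total capacity 2 = current flow value. Flow is maximum.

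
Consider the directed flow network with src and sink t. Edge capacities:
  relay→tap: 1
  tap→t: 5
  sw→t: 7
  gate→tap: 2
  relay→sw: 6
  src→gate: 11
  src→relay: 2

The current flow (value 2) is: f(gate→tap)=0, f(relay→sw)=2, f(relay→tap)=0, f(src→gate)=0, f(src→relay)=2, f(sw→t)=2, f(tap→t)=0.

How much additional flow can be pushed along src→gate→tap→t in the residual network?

2

Residual capacities along the path: src→gate: 11, gate→tap: 2, tap→t: 5.
Minimum is 2.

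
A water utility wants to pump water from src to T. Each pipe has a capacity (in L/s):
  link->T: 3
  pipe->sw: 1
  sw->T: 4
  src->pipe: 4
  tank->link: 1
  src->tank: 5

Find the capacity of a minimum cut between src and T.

2

Max flow = 2 (via 2 augmenting paths).
In the residual at optimum, the set reachable from src is {pipe, src, tank}.
Cut edges: pipe->sw (cap 1), tank->link (cap 1). Sum = 2.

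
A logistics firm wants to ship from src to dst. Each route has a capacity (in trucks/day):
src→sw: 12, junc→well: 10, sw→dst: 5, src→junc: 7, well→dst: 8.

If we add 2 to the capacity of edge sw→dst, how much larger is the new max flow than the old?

Original max flow = 12.
After raising cap(sw→dst), augmenting paths through that edge carry 2 more units.
New max flow = 14. Increase = 2.

2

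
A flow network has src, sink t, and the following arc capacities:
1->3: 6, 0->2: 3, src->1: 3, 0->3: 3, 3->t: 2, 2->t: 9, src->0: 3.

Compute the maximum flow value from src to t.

5

Augment src->0->2->t: bottleneck 3. Total 3.
Augment src->1->3->t: bottleneck 2. Total 5.
No augmenting path remains in the residual graph.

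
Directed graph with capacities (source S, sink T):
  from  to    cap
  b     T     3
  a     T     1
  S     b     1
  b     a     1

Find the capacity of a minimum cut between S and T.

Max flow = 1 (via 1 augmenting path).
In the residual at optimum, the set reachable from S is {S}.
Cut edges: S→b (cap 1). Sum = 1.

1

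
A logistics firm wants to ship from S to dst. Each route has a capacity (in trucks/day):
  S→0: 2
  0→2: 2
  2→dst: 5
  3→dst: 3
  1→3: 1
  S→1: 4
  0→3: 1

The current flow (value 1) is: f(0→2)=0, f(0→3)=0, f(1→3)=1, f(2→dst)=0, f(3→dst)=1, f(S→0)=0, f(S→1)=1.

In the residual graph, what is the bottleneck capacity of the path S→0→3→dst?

Residual capacities along the path: S→0: 2, 0→3: 1, 3→dst: 2.
Minimum is 1.

1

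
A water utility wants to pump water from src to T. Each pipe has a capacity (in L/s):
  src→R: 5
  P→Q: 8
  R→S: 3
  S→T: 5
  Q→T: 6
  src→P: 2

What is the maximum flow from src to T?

Augment src→P→Q→T: bottleneck 2. Total 2.
Augment src→R→S→T: bottleneck 3. Total 5.
No augmenting path remains in the residual graph.

5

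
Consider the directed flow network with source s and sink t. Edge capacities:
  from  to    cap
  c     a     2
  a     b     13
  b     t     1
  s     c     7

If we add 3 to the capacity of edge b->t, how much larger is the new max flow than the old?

Original max flow = 1.
After raising cap(b->t), augmenting paths through that edge carry 1 more unit.
New max flow = 2. Increase = 1.

1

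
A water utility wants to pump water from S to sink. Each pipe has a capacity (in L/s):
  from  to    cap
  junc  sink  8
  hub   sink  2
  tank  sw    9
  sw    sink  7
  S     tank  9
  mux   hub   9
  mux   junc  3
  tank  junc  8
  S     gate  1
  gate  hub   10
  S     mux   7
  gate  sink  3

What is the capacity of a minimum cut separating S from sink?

15

Max flow = 15 (via 5 augmenting paths).
In the residual at optimum, the set reachable from S is {S, hub, mux}.
Cut edges: S→tank (cap 9), S→gate (cap 1), mux→junc (cap 3), hub→sink (cap 2). Sum = 15.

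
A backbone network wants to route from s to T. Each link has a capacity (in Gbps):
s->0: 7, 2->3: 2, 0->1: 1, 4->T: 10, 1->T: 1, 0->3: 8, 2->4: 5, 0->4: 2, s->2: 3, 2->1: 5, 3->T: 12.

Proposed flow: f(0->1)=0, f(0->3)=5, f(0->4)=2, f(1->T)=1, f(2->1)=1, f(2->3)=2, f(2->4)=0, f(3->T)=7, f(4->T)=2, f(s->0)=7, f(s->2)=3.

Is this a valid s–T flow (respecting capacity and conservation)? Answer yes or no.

Every edge has 0 ≤ f(e) ≤ cap(e).
At each intermediate node, inflow equals outflow.

Yes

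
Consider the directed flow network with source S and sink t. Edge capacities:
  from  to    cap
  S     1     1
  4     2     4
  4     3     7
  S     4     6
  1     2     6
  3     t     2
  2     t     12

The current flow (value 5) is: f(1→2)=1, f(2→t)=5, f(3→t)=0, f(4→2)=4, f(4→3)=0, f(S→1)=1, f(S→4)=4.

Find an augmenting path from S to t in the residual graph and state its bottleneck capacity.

S→4→3→t, bottleneck 2

Residual along S→4→3→t: S→4: 2, 4→3: 7, 3→t: 2.
Bottleneck = min = 2.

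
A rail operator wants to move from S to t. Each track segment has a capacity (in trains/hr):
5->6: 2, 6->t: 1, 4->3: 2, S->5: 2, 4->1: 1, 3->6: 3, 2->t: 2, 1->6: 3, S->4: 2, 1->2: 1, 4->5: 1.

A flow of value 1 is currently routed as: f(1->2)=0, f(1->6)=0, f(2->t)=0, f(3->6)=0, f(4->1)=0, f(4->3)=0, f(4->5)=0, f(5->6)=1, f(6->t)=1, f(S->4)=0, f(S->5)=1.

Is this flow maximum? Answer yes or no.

No

Residual path S->4->1->2->t has bottleneck 1 > 0.
Pushing 1 along it raises the flow to 2, so the given flow is not maximum.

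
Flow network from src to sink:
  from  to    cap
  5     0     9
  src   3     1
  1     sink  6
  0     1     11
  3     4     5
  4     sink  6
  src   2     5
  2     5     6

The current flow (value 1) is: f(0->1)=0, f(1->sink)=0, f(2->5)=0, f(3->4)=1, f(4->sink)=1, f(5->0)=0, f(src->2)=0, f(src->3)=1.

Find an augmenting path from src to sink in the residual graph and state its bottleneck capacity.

src->2->5->0->1->sink, bottleneck 5

Residual along src->2->5->0->1->sink: src->2: 5, 2->5: 6, 5->0: 9, 0->1: 11, 1->sink: 6.
Bottleneck = min = 5.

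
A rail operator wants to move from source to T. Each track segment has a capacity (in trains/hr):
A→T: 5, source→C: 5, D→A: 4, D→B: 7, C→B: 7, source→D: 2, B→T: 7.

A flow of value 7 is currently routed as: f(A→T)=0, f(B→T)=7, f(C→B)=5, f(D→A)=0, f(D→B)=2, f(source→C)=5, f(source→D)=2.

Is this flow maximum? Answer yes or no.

Residual reachable from source: {source}; T is not reachable.
Saturated cut: source→C, source→D with total capacity 7 = current flow value. Flow is maximum.

Yes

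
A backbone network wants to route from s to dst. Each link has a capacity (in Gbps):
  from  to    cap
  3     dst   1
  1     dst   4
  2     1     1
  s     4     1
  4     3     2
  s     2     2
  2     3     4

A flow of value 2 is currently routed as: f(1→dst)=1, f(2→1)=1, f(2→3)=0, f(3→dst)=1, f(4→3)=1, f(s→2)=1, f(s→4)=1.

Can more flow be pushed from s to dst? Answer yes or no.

Residual reachable from s: {2, 3, 4, s}; dst is not reachable.
Saturated cut: 2→1, 3→dst with total capacity 2 = current flow value. Flow is maximum.

No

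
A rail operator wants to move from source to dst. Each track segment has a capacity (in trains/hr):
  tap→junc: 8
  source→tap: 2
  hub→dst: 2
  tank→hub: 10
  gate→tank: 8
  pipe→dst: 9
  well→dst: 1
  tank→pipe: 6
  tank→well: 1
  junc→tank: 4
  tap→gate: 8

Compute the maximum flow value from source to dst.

Augment source→tap→gate→tank→well→dst: bottleneck 1. Total 1.
Augment source→tap→gate→tank→pipe→dst: bottleneck 1. Total 2.
No augmenting path remains in the residual graph.

2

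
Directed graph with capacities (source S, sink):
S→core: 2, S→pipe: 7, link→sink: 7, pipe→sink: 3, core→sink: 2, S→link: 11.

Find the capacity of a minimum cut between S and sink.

12

Max flow = 12 (via 3 augmenting paths).
In the residual at optimum, the set reachable from S is {S, link, pipe}.
Cut edges: S→core (cap 2), pipe→sink (cap 3), link→sink (cap 7). Sum = 12.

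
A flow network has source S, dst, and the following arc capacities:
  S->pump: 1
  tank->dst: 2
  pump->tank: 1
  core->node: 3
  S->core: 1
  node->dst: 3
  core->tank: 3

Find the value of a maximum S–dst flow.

2

Augment S->pump->tank->dst: bottleneck 1. Total 1.
Augment S->core->tank->dst: bottleneck 1. Total 2.
No augmenting path remains in the residual graph.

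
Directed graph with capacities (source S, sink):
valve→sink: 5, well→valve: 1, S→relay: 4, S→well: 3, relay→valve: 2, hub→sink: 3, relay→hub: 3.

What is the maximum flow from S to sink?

Augment S→well→valve→sink: bottleneck 1. Total 1.
Augment S→relay→valve→sink: bottleneck 2. Total 3.
Augment S→relay→hub→sink: bottleneck 2. Total 5.
No augmenting path remains in the residual graph.

5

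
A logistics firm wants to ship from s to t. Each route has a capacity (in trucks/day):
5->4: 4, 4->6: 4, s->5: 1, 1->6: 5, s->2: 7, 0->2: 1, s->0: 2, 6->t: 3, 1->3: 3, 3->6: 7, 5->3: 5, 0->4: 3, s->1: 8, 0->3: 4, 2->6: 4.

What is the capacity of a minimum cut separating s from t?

3

Max flow = 3 (via 1 augmenting path).
In the residual at optimum, the set reachable from s is {0, 1, 2, 3, 4, 5, 6, s}.
Cut edges: 6->t (cap 3). Sum = 3.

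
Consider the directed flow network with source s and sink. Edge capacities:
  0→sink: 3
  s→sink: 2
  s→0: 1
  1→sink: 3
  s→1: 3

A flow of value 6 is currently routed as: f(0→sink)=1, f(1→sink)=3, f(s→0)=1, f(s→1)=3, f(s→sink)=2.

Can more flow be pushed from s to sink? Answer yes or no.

Residual reachable from s: {s}; sink is not reachable.
Saturated cut: s→1, s→0, s→sink with total capacity 6 = current flow value. Flow is maximum.

No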